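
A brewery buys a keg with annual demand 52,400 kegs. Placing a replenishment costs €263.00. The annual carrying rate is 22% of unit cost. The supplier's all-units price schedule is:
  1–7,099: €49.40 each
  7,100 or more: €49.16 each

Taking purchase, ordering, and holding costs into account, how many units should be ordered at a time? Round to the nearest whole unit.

Q* ≈ 1,593 kegs

Holding cost per unit per year at price C is H = 0.22·C.
Candidates are each tier's EOQ (if it falls in that tier) and each price-break quantity.
EOQ at €49.40 = 1592.5 (feasible in tier 1): TC = 52,400×€49.40 + (52,400/1592.5)×263 + (1592.5/2)×0.22×€49.40 = €2,605,867.46.
EOQ at €49.16 = 1596.4 < 7100, so use break Q=7100: TC = 52,400×€49.16 + (52,400/7100.0)×263 + (7100.0/2)×0.22×€49.16 = €2,616,318.97.
Lowest total cost is €2,605,867.46 at Q = 1592.5.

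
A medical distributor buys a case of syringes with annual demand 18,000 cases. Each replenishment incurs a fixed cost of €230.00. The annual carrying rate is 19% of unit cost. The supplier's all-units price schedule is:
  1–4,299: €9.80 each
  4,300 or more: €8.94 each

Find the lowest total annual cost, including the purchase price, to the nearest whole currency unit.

Holding cost per unit per year at price C is H = 0.19·C.
Evaluate total cost at each tier's feasible EOQ or, if the EOQ is below the tier, at the tier's minimum quantity.
EOQ at €9.80 = 2108.8 (feasible in tier 1): TC = 18,000×€9.80 + (18,000/2108.8)×230 + (2108.8/2)×0.19×€9.80 = €180,326.49.
EOQ at €8.94 = 2207.9 < 4300, so use break Q=4300: TC = 18,000×€8.94 + (18,000/4300.0)×230 + (4300.0/2)×0.19×€8.94 = €165,534.78.
Lowest total cost among the candidates is at Q = 4300.0.

TC* ≈ €165,535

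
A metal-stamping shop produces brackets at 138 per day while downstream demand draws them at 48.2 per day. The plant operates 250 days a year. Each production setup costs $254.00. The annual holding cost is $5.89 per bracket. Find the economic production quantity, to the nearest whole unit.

Q* ≈ 1,264 brackets

Annual demand D = 48.2 × 250 = 12,050.
Production build-up factor (1 − d/p) = 1 − 48.2/138 = 0.6507.
Q* = √(2DS / (H(1 − d/p))) = √(2 × 12,050 × 254 / (5.89 × 0.6507)).
= √(6,121,400 / 3.8328) ≈ 1263.773.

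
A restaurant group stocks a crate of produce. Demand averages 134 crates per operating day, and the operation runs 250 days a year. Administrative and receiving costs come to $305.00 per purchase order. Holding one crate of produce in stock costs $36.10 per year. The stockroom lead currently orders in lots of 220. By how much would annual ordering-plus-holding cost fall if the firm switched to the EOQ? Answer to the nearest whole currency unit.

Extra cost ≈ $23,253 per year

Annual demand D = 134 × 250 = 33,500.
EOQ = √(2DS/H) = √(2 × 33,500 × 305 / 36.1) ≈ 752.37.
Cost at Q* = (D/Q*)S + (Q*/2)H = √(2DSH) ≈ $27,160.70.
Cost at Q = 220: (33,500/220)×305 + (220/2)×36.1 = $46,443.18 + $3,971.00 = $50,414.18.
Excess = $50,414.18 − $27,160.70 = $23,253.48.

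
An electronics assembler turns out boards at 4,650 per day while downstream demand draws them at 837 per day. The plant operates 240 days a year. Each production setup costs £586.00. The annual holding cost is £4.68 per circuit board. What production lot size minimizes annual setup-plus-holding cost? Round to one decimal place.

Annual demand D = 837 × 240 = 200,880.
Production build-up factor (1 − d/p) = 1 − 837/4,650 = 0.8200.
Q* = √(2DS / (H(1 − d/p))) = √(2 × 200,880 × 586 / (4.68 × 0.8200)).
= √(235,431,360 / 3.8376) ≈ 7832.534.

Q* ≈ 7,832.5 boards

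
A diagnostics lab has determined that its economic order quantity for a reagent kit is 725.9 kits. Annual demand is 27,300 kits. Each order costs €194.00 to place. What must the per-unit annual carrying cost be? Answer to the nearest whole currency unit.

Squaring Q* = √(2DS/H) gives Q*² = 2DS/H.
From Q* = √(2DS/H): H = 2DS / Q*² = 2 × 27,300 × 194 / 725.9² = 20.1021.

H ≈ €20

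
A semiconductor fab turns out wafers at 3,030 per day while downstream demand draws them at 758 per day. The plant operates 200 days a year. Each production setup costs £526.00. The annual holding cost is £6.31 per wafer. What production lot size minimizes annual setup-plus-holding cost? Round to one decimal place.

Annual demand D = 758 × 200 = 151,600.
Production build-up factor (1 − d/p) = 1 − 758/3,030 = 0.7498.
Q* = √(2DS / (H(1 − d/p))) = √(2 × 151,600 × 526 / (6.31 × 0.7498)).
= √(159,483,200 / 4.7315) ≈ 5805.772.

Q* ≈ 5,805.8 wafers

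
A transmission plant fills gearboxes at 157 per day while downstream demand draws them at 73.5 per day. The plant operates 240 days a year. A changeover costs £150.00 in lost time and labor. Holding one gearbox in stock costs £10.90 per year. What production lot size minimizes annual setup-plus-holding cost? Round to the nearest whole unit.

Q* ≈ 955 gearboxes

Annual demand D = 73.5 × 240 = 17,640.
Production build-up factor (1 − d/p) = 1 − 73.5/157 = 0.5318.
Q* = √(2DS / (H(1 − d/p))) = √(2 × 17,640 × 150 / (10.9 × 0.5318)).
= √(5,292,000 / 5.7971) ≈ 955.440.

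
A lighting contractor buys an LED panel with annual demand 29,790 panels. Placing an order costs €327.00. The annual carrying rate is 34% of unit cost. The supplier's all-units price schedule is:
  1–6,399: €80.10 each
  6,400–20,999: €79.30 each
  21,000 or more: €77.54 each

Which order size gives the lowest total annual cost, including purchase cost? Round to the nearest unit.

Holding cost per unit per year at price C is H = 0.34·C.
Evaluate total cost at each tier's feasible EOQ or, if the EOQ is below the tier, at the tier's minimum quantity.
EOQ at €80.10 = 845.8 (feasible in tier 1): TC = 29,790×€80.10 + (29,790/845.8)×327 + (845.8/2)×0.34×€80.10 = €2,409,213.56.
EOQ at €79.30 = 850.1 < 6400, so use break Q=6400: TC = 29,790×€79.30 + (29,790/6400.0)×327 + (6400.0/2)×0.34×€79.30 = €2,450,147.48.
EOQ at €77.54 = 859.7 < 21000, so use break Q=21000: TC = 29,790×€77.54 + (29,790/21000.0)×327 + (21000.0/2)×0.34×€77.54 = €2,587,198.27.
Lowest total cost is €2,409,213.56 at Q = 845.8.

Q* ≈ 846 panels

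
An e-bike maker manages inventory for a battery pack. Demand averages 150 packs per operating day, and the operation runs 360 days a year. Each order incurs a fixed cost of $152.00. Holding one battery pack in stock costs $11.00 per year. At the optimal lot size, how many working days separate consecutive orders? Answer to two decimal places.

T ≈ 8.14 days

Annual demand D = 150 × 360 = 54,000.
Q* = √(2DS/H) = √(2 × 54,000 × 152 / 11) ≈ 1221.62.
Cycle time = Q*/D × 360 = 1221.62 / 54,000 × 360 ≈ 8.144 days.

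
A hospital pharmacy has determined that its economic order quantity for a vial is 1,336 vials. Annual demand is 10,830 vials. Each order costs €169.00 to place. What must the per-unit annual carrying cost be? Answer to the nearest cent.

Squaring Q* = √(2DS/H) gives Q*² = 2DS/H.
From Q* = √(2DS/H): H = 2DS / Q*² = 2 × 10,830 × 169 / 1,336² = 2.0508.

H ≈ €2.05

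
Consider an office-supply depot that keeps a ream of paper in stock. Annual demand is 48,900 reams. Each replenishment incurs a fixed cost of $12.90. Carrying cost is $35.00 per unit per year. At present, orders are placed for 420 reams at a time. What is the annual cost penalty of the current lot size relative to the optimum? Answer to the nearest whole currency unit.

EOQ = √(2DS/H) = √(2 × 48,900 × 12.9 / 35) ≈ 189.86.
Cost at Q* = (D/Q*)S + (Q*/2)H = √(2DSH) ≈ $6,645.05.
Cost at Q = 420: (48,900/420)×12.9 + (420/2)×35 = $1,501.93 + $7,350.00 = $8,851.93.
Excess = $8,851.93 − $6,645.05 = $2,206.88.

Extra cost ≈ $2,207 per year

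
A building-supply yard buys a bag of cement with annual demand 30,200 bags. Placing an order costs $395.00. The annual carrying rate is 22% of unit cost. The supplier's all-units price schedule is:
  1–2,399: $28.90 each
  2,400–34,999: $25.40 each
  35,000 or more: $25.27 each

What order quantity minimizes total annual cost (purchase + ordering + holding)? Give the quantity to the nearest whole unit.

Holding cost per unit per year at price C is H = 0.22·C.
For each price level, check whether its EOQ is feasible; otherwise the best quantity at that price is the breakpoint.
EOQ at $28.90 = 1937.1 (feasible in tier 1): TC = 30,200×$28.90 + (30,200/1937.1)×395 + (1937.1/2)×0.22×$28.90 = $885,096.22.
EOQ at $25.40 = 2066.3 < 2400, so use break Q=2400: TC = 30,200×$25.40 + (30,200/2400.0)×395 + (2400.0/2)×0.22×$25.40 = $778,756.02.
EOQ at $25.27 = 2071.6 < 35000, so use break Q=35000: TC = 30,200×$25.27 + (30,200/35000.0)×395 + (35000.0/2)×0.22×$25.27 = $860,784.33.
Lowest total cost is $778,756.02 at Q = 2400.0.

Q* ≈ 2,400 bags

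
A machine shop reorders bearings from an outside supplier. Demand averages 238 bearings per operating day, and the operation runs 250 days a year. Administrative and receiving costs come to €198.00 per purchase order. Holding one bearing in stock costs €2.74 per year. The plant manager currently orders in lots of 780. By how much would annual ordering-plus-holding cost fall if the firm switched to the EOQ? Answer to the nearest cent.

Annual demand D = 238 × 250 = 59,500.
EOQ = √(2DS/H) = √(2 × 59,500 × 198 / 2.74) ≈ 2932.45.
Cost at Q* = (D/Q*)S + (Q*/2)H = √(2DSH) ≈ €8,034.92.
Cost at Q = 780: (59,500/780)×198 + (780/2)×2.74 = €15,103.85 + €1,068.60 = €16,172.45.
Excess = €16,172.45 − €8,034.92 = €8,137.53.

Extra cost ≈ €8,137.53 per year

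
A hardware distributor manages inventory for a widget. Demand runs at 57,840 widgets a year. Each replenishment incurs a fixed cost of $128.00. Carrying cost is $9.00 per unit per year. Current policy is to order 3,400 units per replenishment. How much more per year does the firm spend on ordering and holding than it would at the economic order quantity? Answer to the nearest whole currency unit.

Extra cost ≈ $5,934 per year

EOQ = √(2DS/H) = √(2 × 57,840 × 128 / 9) ≈ 1282.66.
Cost at Q* = (D/Q*)S + (Q*/2)H = √(2DSH) ≈ $11,543.98.
Cost at Q = 3,400: (57,840/3,400)×128 + (3,400/2)×9 = $2,177.51 + $15,300.00 = $17,477.51.
Excess = $17,477.51 − $11,543.98 = $5,933.53.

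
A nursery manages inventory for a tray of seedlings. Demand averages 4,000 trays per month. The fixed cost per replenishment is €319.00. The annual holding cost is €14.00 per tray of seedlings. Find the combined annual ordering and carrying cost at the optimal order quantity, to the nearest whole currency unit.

TC* ≈ €20,706

Annual demand D = 4,000 × 12 = 48,000.
The optimal lot size = √(2DS/H) = √(2 × 48,000 × 319 / 14) ≈ 1479.00.
At Q*, ordering cost (D/Q*)S equals holding cost (Q*/2)H, each = √(DSH/2).
Minimum total = √(2DSH) = √(2 × 48,000 × 319 × 14) ≈ 20705.941.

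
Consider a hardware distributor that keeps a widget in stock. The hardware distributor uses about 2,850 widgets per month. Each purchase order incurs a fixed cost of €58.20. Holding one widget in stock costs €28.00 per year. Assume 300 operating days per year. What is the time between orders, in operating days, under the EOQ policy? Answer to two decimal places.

Annual demand D = 2,850 × 12 = 34,200.
Q* = √(2DS/H) = √(2 × 34,200 × 58.2 / 28) ≈ 377.06.
Cycle time = Q*/D × 300 = 377.06 / 34,200 × 300 ≈ 3.308 days.

T ≈ 3.31 days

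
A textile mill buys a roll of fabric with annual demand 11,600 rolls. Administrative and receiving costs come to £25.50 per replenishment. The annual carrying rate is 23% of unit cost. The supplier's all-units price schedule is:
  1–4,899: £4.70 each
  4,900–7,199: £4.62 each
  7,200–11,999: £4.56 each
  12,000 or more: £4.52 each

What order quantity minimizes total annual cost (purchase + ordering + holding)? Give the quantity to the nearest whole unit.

Holding cost per unit per year at price C is H = 0.23·C.
Candidates are each tier's EOQ (if it falls in that tier) and each price-break quantity.
EOQ at £4.70 = 739.8 (feasible in tier 1): TC = 11,600×£4.70 + (11,600/739.8)×25.5 + (739.8/2)×0.23×£4.70 = £55,319.70.
EOQ at £4.62 = 746.2 < 4900, so use break Q=4900: TC = 11,600×£4.62 + (11,600/4900.0)×25.5 + (4900.0/2)×0.23×£4.62 = £56,255.74.
EOQ at £4.56 = 751.0 < 7200, so use break Q=7200: TC = 11,600×£4.56 + (11,600/7200.0)×25.5 + (7200.0/2)×0.23×£4.56 = £56,712.76.
EOQ at £4.52 = 754.4 < 12000, so use break Q=12000: TC = 11,600×£4.52 + (11,600/12000.0)×25.5 + (12000.0/2)×0.23×£4.52 = £58,694.25.
Lowest total cost is £55,319.70 at Q = 739.8.

Q* ≈ 740 rolls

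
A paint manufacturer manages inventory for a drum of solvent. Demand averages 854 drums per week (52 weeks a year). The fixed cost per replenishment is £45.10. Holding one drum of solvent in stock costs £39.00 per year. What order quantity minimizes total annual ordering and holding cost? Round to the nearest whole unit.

Q* ≈ 320 drums

Annual demand D = 854 × 52 = 44,408.
EOQ = √(2DS / H) = √(2 × 44,408 × 45.1 / 39).
= √(4,005,601.6 / 39) = √102,707.7333 ≈ 320.480.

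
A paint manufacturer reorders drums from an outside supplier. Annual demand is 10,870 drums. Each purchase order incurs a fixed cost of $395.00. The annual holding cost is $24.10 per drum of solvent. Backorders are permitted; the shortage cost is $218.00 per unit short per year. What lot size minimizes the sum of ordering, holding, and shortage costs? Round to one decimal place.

With planned backorders, Q* = √(2DS/H) · √((H+B)/B).
√(2DS/H) = √(2 × 10,870 × 395 / 24.1) = 596.925.
√((H+B)/B) = √((24.1+218)/218) = 1.0538.
Q* ≈ 629.055.

Q* ≈ 629.1 drums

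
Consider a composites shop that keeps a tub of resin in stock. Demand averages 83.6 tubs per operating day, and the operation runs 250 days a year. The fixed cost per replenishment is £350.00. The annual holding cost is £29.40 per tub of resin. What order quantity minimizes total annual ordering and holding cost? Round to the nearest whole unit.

Annual demand D = 83.6 × 250 = 20,900.
EOQ = √(2DS / H) = √(2 × 20,900 × 350 / 29.4).
= √(14,630,000 / 29.4) = √497,619.0476 ≈ 705.421.

Q* ≈ 705 tubs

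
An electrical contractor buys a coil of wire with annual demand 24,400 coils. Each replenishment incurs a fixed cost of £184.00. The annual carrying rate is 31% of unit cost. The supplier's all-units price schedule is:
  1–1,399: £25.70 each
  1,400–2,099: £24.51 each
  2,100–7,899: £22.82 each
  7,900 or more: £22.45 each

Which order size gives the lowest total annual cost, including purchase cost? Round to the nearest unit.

Q* ≈ 2,100 coils

Holding cost per unit per year at price C is H = 0.31·C.
Candidates are each tier's EOQ (if it falls in that tier) and each price-break quantity.
EOQ at £25.70 = 1061.6 (feasible in tier 1): TC = 24,400×£25.70 + (24,400/1061.6)×184 + (1061.6/2)×0.31×£25.70 = £635,537.97.
EOQ at £24.51 = 1087.1 < 1400, so use break Q=1400: TC = 24,400×£24.51 + (24,400/1400.0)×184 + (1400.0/2)×0.31×£24.51 = £606,569.53.
EOQ at £22.82 = 1126.6 < 2100, so use break Q=2100: TC = 24,400×£22.82 + (24,400/2100.0)×184 + (2100.0/2)×0.31×£22.82 = £566,373.81.
EOQ at £22.45 = 1135.9 < 7900, so use break Q=7900: TC = 24,400×£22.45 + (24,400/7900.0)×184 + (7900.0/2)×0.31×£22.45 = £575,838.33.
Lowest total cost is £566,373.81 at Q = 2100.0.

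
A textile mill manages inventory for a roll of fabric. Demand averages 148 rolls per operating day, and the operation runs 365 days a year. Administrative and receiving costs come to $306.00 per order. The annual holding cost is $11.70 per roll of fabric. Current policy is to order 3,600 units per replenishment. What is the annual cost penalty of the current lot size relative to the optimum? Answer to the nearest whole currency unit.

Annual demand D = 148 × 365 = 54,020.
EOQ = √(2DS/H) = √(2 × 54,020 × 306 / 11.7) ≈ 1680.97.
Cost at Q* = (D/Q*)S + (Q*/2)H = √(2DSH) ≈ $19,667.35.
Cost at Q = 3,600: (54,020/3,600)×306 + (3,600/2)×11.7 = $4,591.70 + $21,060.00 = $25,651.70.
Excess = $25,651.70 − $19,667.35 = $5,984.35.

Extra cost ≈ $5,984 per year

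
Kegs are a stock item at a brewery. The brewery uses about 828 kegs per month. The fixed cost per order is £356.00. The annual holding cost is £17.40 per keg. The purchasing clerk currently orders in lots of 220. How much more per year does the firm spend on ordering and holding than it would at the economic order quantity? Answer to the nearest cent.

Extra cost ≈ £6,897.43 per year

Annual demand D = 828 × 12 = 9,936.
EOQ = √(2DS/H) = √(2 × 9,936 × 356 / 17.4) ≈ 637.63.
Cost at Q* = (D/Q*)S + (Q*/2)H = √(2DSH) ≈ £11,094.82.
Cost at Q = 220: (9,936/220)×356 + (220/2)×17.4 = £16,078.25 + £1,914.00 = £17,992.25.
Excess = £17,992.25 − £11,094.82 = £6,897.43.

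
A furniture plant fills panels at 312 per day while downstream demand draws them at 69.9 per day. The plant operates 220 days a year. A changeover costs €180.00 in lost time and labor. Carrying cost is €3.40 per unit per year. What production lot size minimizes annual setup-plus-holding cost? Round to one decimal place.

Q* ≈ 1,448.6 panels

Annual demand D = 69.9 × 220 = 15,378.
Production build-up factor (1 − d/p) = 1 − 69.9/312 = 0.7760.
Q* = √(2DS / (H(1 − d/p))) = √(2 × 15,378 × 180 / (3.4 × 0.7760)).
= √(5,536,080 / 2.6383) ≈ 1448.577.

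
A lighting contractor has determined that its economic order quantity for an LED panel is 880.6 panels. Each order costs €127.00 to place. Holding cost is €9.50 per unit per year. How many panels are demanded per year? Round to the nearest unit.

The basic EOQ model gives Q* = √(2DS/H); rearrange for the unknown.
From Q* = √(2DS/H): D = Q*²H / (2S) = 880.6² × 9.5 / (2 × 127) = 29003.289.

D ≈ 29,003 panels per year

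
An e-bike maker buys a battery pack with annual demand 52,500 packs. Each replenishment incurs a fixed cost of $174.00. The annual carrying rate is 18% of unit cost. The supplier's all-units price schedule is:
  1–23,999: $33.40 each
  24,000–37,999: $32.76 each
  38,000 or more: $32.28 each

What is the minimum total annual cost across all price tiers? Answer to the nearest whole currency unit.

Holding cost per unit per year at price C is H = 0.18·C.
Candidates are each tier's EOQ (if it falls in that tier) and each price-break quantity.
EOQ at $33.40 = 1743.3 (feasible in tier 1): TC = 52,500×$33.40 + (52,500/1743.3)×174 + (1743.3/2)×0.18×$33.40 = $1,763,980.42.
EOQ at $32.76 = 1760.2 < 24000, so use break Q=24000: TC = 52,500×$32.76 + (52,500/24000.0)×174 + (24000.0/2)×0.18×$32.76 = $1,791,042.23.
EOQ at $32.28 = 1773.2 < 38000, so use break Q=38000: TC = 52,500×$32.28 + (52,500/38000.0)×174 + (38000.0/2)×0.18×$32.28 = $1,805,337.99.
Lowest total cost among the candidates is at Q = 1743.3.

TC* ≈ $1,763,980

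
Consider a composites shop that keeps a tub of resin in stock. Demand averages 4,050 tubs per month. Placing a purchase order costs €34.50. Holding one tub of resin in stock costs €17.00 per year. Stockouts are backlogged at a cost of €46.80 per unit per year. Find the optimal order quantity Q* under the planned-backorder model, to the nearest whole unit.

Q* ≈ 519 tubs

Annual demand D = 4,050 × 12 = 48,600.
With planned backorders, Q* = √(2DS/H) · √((H+B)/B).
√(2DS/H) = √(2 × 48,600 × 34.5 / 17) = 444.138.
√((H+B)/B) = √((17+46.8)/46.8) = 1.1676.
Q* ≈ 518.568.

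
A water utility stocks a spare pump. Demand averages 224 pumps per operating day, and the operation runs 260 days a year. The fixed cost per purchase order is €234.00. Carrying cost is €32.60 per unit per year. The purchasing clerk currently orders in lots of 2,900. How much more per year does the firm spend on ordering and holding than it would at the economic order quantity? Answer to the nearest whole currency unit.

Annual demand D = 224 × 260 = 58,240.
EOQ = √(2DS/H) = √(2 × 58,240 × 234 / 32.6) ≈ 914.38.
Cost at Q* = (D/Q*)S + (Q*/2)H = √(2DSH) ≈ €29,808.66.
Cost at Q = 2,900: (58,240/2,900)×234 + (2,900/2)×32.6 = €4,699.37 + €47,270.00 = €51,969.37.
Excess = €51,969.37 − €29,808.66 = €22,160.71.

Extra cost ≈ €22,161 per year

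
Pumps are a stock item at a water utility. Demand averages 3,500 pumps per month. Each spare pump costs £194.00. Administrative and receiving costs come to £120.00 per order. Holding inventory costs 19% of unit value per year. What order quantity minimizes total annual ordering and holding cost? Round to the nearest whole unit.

Q* ≈ 523 pumps

Annual demand D = 3,500 × 12 = 42,000.
Holding cost H = 0.19 × £194.00 = £36.8600 per unit per year.
EOQ = √(2DS / H) = √(2 × 42,000 × 120 / 36.86).
= √(10,080,000 / 36.86) = √273,467.1731 ≈ 522.941.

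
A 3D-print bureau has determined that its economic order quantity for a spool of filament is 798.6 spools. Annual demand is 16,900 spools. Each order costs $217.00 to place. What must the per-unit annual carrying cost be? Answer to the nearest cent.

Invert the EOQ relation Q*² = 2DS/H.
From Q* = √(2DS/H): H = 2DS / Q*² = 2 × 16,900 × 217 / 798.6² = 11.5005.

H ≈ $11.50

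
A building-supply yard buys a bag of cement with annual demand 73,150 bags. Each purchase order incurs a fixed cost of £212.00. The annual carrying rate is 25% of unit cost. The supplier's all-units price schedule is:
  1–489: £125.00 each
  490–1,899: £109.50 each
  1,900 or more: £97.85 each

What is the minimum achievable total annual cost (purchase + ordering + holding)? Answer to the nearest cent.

Holding cost per unit per year at price C is H = 0.25·C.
Candidates are each tier's EOQ (if it falls in that tier) and each price-break quantity.
Tier 1 (£125.00): EOQ = 996.2 exceeds tier's upper bound 489, so this tier is dominated.
EOQ at £109.50 = 1064.4 (feasible in tier 2): TC = 73,150×£109.50 + (73,150/1064.4)×212 + (1064.4/2)×0.25×£109.50 = £8,039,063.50.
EOQ at £97.85 = 1126.0 < 1900, so use break Q=1900: TC = 73,150×£97.85 + (73,150/1900.0)×212 + (1900.0/2)×0.25×£97.85 = £7,189,128.88.
Lowest total cost among the candidates is at Q = 1900.0.

TC* ≈ £7,189,128.88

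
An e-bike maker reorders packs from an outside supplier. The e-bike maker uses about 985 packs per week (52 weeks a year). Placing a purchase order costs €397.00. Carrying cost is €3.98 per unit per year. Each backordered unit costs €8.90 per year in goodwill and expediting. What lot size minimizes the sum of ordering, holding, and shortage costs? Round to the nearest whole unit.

Q* ≈ 3,845 packs

Annual demand D = 985 × 52 = 51,220.
With planned backorders, Q* = √(2DS/H) · √((H+B)/B).
√(2DS/H) = √(2 × 51,220 × 397 / 3.98) = 3196.602.
√((H+B)/B) = √((3.98+8.9)/8.9) = 1.2030.
Q* ≈ 3845.488.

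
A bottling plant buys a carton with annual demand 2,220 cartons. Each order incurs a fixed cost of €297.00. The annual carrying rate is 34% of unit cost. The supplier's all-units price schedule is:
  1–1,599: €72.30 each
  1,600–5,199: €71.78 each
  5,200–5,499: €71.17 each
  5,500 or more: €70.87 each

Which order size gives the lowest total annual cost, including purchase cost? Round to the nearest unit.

Q* ≈ 232 cartons

Holding cost per unit per year at price C is H = 0.34·C.
Evaluate total cost at each tier's feasible EOQ or, if the EOQ is below the tier, at the tier's minimum quantity.
EOQ at €72.30 = 231.6 (feasible in tier 1): TC = 2,220×€72.30 + (2,220/231.6)×297 + (231.6/2)×0.34×€72.30 = €166,199.49.
EOQ at €71.78 = 232.4 < 1600, so use break Q=1600: TC = 2,220×€71.78 + (2,220/1600.0)×297 + (1600.0/2)×0.34×€71.78 = €179,287.85.
EOQ at €71.17 = 233.4 < 5200, so use break Q=5200: TC = 2,220×€71.17 + (2,220/5200.0)×297 + (5200.0/2)×0.34×€71.17 = €221,038.48.
EOQ at €70.87 = 233.9 < 5500, so use break Q=5500: TC = 2,220×€70.87 + (2,220/5500.0)×297 + (5500.0/2)×0.34×€70.87 = €223,714.73.
Lowest total cost is €166,199.49 at Q = 231.6.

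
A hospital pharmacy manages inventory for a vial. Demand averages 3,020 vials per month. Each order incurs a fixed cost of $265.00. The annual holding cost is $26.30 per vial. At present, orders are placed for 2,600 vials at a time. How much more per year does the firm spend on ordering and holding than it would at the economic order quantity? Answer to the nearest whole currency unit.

Extra cost ≈ $15,408 per year

Annual demand D = 3,020 × 12 = 36,240.
EOQ = √(2DS/H) = √(2 × 36,240 × 265 / 26.3) ≈ 854.58.
Cost at Q* = (D/Q*)S + (Q*/2)H = √(2DSH) ≈ $22,475.53.
Cost at Q = 2,600: (36,240/2,600)×265 + (2,600/2)×26.3 = $3,693.69 + $34,190.00 = $37,883.69.
Excess = $37,883.69 − $22,475.53 = $15,408.16.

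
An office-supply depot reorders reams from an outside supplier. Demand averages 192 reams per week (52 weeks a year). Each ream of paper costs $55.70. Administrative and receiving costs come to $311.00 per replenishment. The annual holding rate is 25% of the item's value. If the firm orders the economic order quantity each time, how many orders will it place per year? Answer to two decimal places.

N ≈ 14.95 orders per year

Annual demand D = 192 × 52 = 9,984.
Holding cost H = 0.25 × $55.70 = $13.9250 per unit per year.
The optimal lot size = √(2DS/H) = √(2 × 9,984 × 311 / 13.925) ≈ 667.81.
Orders per year = D / Q* = 9,984 / 667.81 ≈ 14.950.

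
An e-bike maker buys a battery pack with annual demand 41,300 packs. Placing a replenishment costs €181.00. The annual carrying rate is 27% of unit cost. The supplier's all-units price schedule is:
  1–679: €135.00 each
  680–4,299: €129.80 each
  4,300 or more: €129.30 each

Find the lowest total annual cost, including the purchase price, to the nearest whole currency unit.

TC* ≈ €5,383,649

Holding cost per unit per year at price C is H = 0.27·C.
Candidates are each tier's EOQ (if it falls in that tier) and each price-break quantity.
EOQ at €135.00 = 640.4 (feasible in tier 1): TC = 41,300×€135.00 + (41,300/640.4)×181 + (640.4/2)×0.27×€135.00 = €5,598,844.15.
EOQ at €129.80 = 653.1 < 680, so use break Q=680: TC = 41,300×€129.80 + (41,300/680.0)×181 + (680.0/2)×0.27×€129.80 = €5,383,648.73.
EOQ at €129.30 = 654.4 < 4300, so use break Q=4300: TC = 41,300×€129.30 + (41,300/4300.0)×181 + (4300.0/2)×0.27×€129.30 = €5,416,887.09.
Lowest total cost among the candidates is at Q = 680.0.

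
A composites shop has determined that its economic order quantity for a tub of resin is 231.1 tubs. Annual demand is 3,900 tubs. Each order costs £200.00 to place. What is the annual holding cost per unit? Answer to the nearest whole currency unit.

Invert the EOQ relation Q*² = 2DS/H.
From Q* = √(2DS/H): H = 2DS / Q*² = 2 × 3,900 × 200 / 231.1² = 29.2095.

H ≈ £29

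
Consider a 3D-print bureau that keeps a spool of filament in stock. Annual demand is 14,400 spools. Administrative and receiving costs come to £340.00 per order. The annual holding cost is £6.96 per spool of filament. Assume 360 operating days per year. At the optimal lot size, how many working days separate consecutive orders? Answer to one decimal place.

T ≈ 29.7 days

EOQ = √(2DS/H) = √(2 × 14,400 × 340 / 6.96) ≈ 1186.13.
Cycle time = Q*/D × 360 = 1186.13 / 14,400 × 360 ≈ 29.653 days.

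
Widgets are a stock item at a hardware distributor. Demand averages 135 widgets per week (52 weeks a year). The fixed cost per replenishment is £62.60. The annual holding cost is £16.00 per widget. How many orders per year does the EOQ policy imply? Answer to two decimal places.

N ≈ 29.95 orders per year

Annual demand D = 135 × 52 = 7,020.
Q* = √(2DS/H) = √(2 × 7,020 × 62.6 / 16) ≈ 234.37.
Orders per year = D / Q* = 7,020 / 234.37 ≈ 29.952.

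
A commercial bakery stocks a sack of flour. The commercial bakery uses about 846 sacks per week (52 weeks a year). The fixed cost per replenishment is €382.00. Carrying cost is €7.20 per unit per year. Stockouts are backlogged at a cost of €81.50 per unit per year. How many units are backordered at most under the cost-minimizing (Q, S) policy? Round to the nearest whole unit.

Annual demand D = 846 × 52 = 43,992.
With planned backorders, Q* = √(2DS/H) · √((H+B)/B).
√(2DS/H) = √(2 × 43,992 × 382 / 7.2) = 2160.565.
√((H+B)/B) = √((7.2+81.5)/81.5) = 1.0432.
Q* ≈ 2253.981.
S* = Q* · H/(H+B) = 2253.981 × 7.2/88.7 ≈ 182.961.

S* ≈ 183 sacks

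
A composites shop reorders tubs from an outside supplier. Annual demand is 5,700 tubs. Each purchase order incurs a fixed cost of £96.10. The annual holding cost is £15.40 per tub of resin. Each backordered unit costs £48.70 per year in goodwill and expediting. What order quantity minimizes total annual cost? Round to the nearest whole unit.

Q* ≈ 306 tubs

With planned backorders, Q* = √(2DS/H) · √((H+B)/B).
√(2DS/H) = √(2 × 5,700 × 96.1 / 15.4) = 266.719.
√((H+B)/B) = √((15.4+48.7)/48.7) = 1.1473.
Q* ≈ 305.998.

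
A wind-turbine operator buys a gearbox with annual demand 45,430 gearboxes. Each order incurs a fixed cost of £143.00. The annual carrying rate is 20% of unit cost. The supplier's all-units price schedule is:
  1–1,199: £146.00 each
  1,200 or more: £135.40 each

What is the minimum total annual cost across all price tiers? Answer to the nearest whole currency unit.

Holding cost per unit per year at price C is H = 0.20·C.
Evaluate total cost at each tier's feasible EOQ or, if the EOQ is below the tier, at the tier's minimum quantity.
EOQ at £146.00 = 667.1 (feasible in tier 1): TC = 45,430×£146.00 + (45,430/667.1)×143 + (667.1/2)×0.20×£146.00 = £6,652,258.06.
EOQ at £135.40 = 692.7 < 1200, so use break Q=1200: TC = 45,430×£135.40 + (45,430/1200.0)×143 + (1200.0/2)×0.20×£135.40 = £6,172,883.74.
Lowest total cost among the candidates is at Q = 1200.0.

TC* ≈ £6,172,884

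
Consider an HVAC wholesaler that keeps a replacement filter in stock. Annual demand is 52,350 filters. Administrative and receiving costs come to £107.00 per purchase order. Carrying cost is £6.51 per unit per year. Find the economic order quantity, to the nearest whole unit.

EOQ = √(2DS / H) = √(2 × 52,350 × 107 / 6.51).
= √(11,202,900 / 6.51) = √1,720,875.576 ≈ 1311.821.

Q* ≈ 1,312 filters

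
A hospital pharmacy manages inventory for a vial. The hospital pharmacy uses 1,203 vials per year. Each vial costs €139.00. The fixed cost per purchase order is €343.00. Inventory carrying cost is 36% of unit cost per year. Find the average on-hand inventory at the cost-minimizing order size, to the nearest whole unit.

Holding cost H = 0.36 × €139.00 = €50.0400 per unit per year.
EOQ = √(2DS/H) = √(2 × 1,203 × 343 / 50.04) ≈ 128.42.
Average inventory = Q*/2 ≈ 128.42 / 2 = 64.211.

Average inventory ≈ 64 vials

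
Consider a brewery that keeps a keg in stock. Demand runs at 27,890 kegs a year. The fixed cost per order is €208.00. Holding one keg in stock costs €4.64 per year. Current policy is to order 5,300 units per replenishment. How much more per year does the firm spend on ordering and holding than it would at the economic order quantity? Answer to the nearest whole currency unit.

Extra cost ≈ €6,053 per year

EOQ = √(2DS/H) = √(2 × 27,890 × 208 / 4.64) ≈ 1581.29.
Cost at Q* = (D/Q*)S + (Q*/2)H = √(2DSH) ≈ €7,337.19.
Cost at Q = 5,300: (27,890/5,300)×208 + (5,300/2)×4.64 = €1,094.55 + €12,296.00 = €13,390.55.
Excess = €13,390.55 − €7,337.19 = €6,053.36.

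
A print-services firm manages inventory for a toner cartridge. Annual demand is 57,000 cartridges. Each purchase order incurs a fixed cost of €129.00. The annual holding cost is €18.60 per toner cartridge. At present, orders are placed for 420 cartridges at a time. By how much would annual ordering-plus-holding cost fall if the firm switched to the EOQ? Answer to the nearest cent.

Extra cost ≈ €4,874.35 per year

EOQ = √(2DS/H) = √(2 × 57,000 × 129 / 18.6) ≈ 889.18.
Cost at Q* = (D/Q*)S + (Q*/2)H = √(2DSH) ≈ €16,538.79.
Cost at Q = 420: (57,000/420)×129 + (420/2)×18.6 = €17,507.14 + €3,906.00 = €21,413.14.
Excess = €21,413.14 − €16,538.79 = €4,874.35.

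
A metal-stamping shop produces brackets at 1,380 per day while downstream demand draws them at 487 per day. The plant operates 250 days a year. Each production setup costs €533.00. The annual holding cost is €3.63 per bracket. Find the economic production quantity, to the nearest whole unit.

Annual demand D = 487 × 250 = 121,750.
Production build-up factor (1 − d/p) = 1 − 487/1,380 = 0.6471.
Q* = √(2DS / (H(1 − d/p))) = √(2 × 121,750 × 533 / (3.63 × 0.6471)).
= √(129,785,500 / 2.349) ≈ 7433.162.

Q* ≈ 7,433 brackets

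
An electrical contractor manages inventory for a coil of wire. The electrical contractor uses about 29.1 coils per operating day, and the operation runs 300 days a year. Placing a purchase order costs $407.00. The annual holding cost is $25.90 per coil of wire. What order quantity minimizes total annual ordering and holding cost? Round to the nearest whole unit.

Annual demand D = 29.1 × 300 = 8,730.
EOQ = √(2DS / H) = √(2 × 8,730 × 407 / 25.9).
= √(7,106,220 / 25.9) = √274,371.4286 ≈ 523.805.

Q* ≈ 524 coils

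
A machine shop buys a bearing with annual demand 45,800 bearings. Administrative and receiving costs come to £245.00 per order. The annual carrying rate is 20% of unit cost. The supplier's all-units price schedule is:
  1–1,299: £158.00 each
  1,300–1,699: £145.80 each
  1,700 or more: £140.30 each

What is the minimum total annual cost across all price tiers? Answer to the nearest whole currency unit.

TC* ≈ £6,456,192

Holding cost per unit per year at price C is H = 0.20·C.
Evaluate total cost at each tier's feasible EOQ or, if the EOQ is below the tier, at the tier's minimum quantity.
EOQ at £158.00 = 842.7 (feasible in tier 1): TC = 45,800×£158.00 + (45,800/842.7)×245 + (842.7/2)×0.20×£158.00 = £7,263,030.19.
EOQ at £145.80 = 877.3 < 1300, so use break Q=1300: TC = 45,800×£145.80 + (45,800/1300.0)×245 + (1300.0/2)×0.20×£145.80 = £6,705,225.54.
EOQ at £140.30 = 894.3 < 1700, so use break Q=1700: TC = 45,800×£140.30 + (45,800/1700.0)×245 + (1700.0/2)×0.20×£140.30 = £6,456,191.59.
Lowest total cost among the candidates is at Q = 1700.0.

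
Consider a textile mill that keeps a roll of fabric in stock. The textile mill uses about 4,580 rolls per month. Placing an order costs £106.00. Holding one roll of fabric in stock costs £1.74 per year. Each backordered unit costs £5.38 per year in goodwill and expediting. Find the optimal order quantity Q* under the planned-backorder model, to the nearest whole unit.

Annual demand D = 4,580 × 12 = 54,960.
With planned backorders, Q* = √(2DS/H) · √((H+B)/B).
√(2DS/H) = √(2 × 54,960 × 106 / 1.74) = 2587.716.
√((H+B)/B) = √((1.74+5.38)/5.38) = 1.1504.
Q* ≈ 2976.909.

Q* ≈ 2,977 rolls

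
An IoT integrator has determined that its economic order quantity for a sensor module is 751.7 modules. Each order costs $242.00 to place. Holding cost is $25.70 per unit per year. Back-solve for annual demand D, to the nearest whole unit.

D ≈ 30,004 modules per year

Squaring Q* = √(2DS/H) gives Q*² = 2DS/H.
From Q* = √(2DS/H): D = Q*²H / (2S) = 751.7² × 25.7 / (2 × 242) = 30003.841.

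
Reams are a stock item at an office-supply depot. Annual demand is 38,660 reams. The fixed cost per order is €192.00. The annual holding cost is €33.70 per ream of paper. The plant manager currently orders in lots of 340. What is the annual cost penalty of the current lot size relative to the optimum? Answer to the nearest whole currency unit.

EOQ = √(2DS/H) = √(2 × 38,660 × 192 / 33.7) ≈ 663.71.
Cost at Q* = (D/Q*)S + (Q*/2)H = √(2DSH) ≈ €22,367.19.
Cost at Q = 340: (38,660/340)×192 + (340/2)×33.7 = €21,831.53 + €5,729.00 = €27,560.53.
Excess = €27,560.53 − €22,367.19 = €5,193.34.

Extra cost ≈ €5,193 per year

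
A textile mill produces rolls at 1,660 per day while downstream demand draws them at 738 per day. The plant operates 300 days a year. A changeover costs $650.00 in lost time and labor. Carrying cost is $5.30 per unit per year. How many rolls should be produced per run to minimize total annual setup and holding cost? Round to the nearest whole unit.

Q* ≈ 9,888 rolls

Annual demand D = 738 × 300 = 221,400.
Production build-up factor (1 − d/p) = 1 − 738/1,660 = 0.5554.
Q* = √(2DS / (H(1 − d/p))) = √(2 × 221,400 × 650 / (5.3 × 0.5554)).
= √(287,820,000 / 2.9437) ≈ 9888.061.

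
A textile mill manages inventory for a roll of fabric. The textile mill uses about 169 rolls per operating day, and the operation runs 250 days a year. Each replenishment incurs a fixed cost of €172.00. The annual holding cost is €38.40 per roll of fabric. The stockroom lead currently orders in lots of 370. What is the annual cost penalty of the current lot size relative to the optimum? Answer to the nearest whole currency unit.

Annual demand D = 169 × 250 = 42,250.
EOQ = √(2DS/H) = √(2 × 42,250 × 172 / 38.4) ≈ 615.22.
Cost at Q* = (D/Q*)S + (Q*/2)H = √(2DSH) ≈ €23,624.26.
Cost at Q = 370: (42,250/370)×172 + (370/2)×38.4 = €19,640.54 + €7,104.00 = €26,744.54.
Excess = €26,744.54 − €23,624.26 = €3,120.28.

Extra cost ≈ €3,120 per year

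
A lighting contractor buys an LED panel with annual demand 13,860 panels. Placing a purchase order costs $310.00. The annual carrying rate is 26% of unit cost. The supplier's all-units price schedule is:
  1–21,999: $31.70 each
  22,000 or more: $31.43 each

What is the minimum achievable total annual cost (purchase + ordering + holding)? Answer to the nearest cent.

Holding cost per unit per year at price C is H = 0.26·C.
For each price level, check whether its EOQ is feasible; otherwise the best quantity at that price is the breakpoint.
EOQ at $31.70 = 1021.1 (feasible in tier 1): TC = 13,860×$31.70 + (13,860/1021.1)×310 + (1021.1/2)×0.26×$31.70 = $447,777.77.
EOQ at $31.43 = 1025.5 < 22000, so use break Q=22000: TC = 13,860×$31.43 + (13,860/22000.0)×310 + (22000.0/2)×0.26×$31.43 = $525,704.90.
Lowest total cost among the candidates is at Q = 1021.1.

TC* ≈ $447,777.77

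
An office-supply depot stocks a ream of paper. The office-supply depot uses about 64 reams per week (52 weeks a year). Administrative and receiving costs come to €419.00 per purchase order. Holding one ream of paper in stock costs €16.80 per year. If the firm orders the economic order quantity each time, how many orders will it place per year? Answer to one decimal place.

Annual demand D = 64 × 52 = 3,328.
The optimal lot size = √(2DS/H) = √(2 × 3,328 × 419 / 16.8) ≈ 407.44.
Orders per year = D / Q* = 3,328 / 407.44 ≈ 8.168.

N ≈ 8.2 orders per year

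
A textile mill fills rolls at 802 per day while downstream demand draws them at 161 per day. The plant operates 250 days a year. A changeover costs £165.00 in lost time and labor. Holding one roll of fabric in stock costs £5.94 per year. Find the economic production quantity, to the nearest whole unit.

Q* ≈ 1,673 rolls

Annual demand D = 161 × 250 = 40,250.
Production build-up factor (1 − d/p) = 1 − 161/802 = 0.7993.
Q* = √(2DS / (H(1 − d/p))) = √(2 × 40,250 × 165 / (5.94 × 0.7993)).
= √(13,282,500 / 4.7476) ≈ 1672.649.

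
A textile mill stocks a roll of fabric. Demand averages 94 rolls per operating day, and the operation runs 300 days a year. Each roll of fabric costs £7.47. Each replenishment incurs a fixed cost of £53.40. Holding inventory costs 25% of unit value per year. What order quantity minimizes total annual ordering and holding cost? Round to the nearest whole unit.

Annual demand D = 94 × 300 = 28,200.
Holding cost H = 0.25 × £7.47 = £1.8675 per unit per year.
EOQ = √(2DS / H) = √(2 × 28,200 × 53.4 / 1.8675).
= √(3,011,760 / 1.8675) = √1,612,722.8916 ≈ 1269.930.

Q* ≈ 1,270 rolls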